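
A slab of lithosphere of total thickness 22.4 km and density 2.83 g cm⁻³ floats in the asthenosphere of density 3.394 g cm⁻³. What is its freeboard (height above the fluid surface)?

3.72 km

Floating equilibrium: submerged depth d = t ρ_obj/ρ_fluid = 22.4 km × 2.83/3.394 = 18.68 km.
Freeboard = t − d = 22.4 km − 18.68 km = 3.72 km.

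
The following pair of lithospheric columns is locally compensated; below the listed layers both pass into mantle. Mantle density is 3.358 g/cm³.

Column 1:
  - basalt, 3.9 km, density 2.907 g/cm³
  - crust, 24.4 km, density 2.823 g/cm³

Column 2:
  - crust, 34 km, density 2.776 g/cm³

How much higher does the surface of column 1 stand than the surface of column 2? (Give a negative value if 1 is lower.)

For any compensation level in the mantle, the mantle terms cancel and isostasy reduces to e = (Σt_1 − Σt_2) − (Σ(ρt)_1 − Σ(ρt)_2) / ρ_m.
Σt_1 = 28.3 km; Σt_2 = 34 km; Σ(ρt)_1 = 80.2185; Σ(ρt)_2 = 94.384 (in km·g/cm³).
e = (28.3 − 34) − (80.2185 − 94.384) / 3.358 = −1.48 km.

−1.48 km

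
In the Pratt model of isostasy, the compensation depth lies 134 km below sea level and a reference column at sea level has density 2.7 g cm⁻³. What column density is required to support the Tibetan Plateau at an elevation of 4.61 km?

Pratt balance: ρ_ref D = ρ (D + h).
ρ = ρ_ref D/(D + h) = 2.7 × 134 km/(134 km + 4.61 km) = 2.61 g cm⁻³.

2.61 g cm⁻³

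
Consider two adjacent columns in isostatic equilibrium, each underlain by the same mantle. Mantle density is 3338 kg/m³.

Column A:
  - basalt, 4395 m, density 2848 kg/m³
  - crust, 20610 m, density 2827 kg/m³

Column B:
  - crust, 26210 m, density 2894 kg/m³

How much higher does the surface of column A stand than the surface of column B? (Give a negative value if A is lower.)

314 m

For any compensation level in the mantle, the mantle terms cancel and isostasy reduces to e = (Σt_A − Σt_B) − (Σ(ρt)_A − Σ(ρt)_B) / ρ_m.
Σt_A = 25005 m; Σt_B = 26210 m; Σ(ρt)_A = 70781430; Σ(ρt)_B = 75851740 (in m·kg/m³).
e = (25005 − 26210) − (70781430 − 75851740) / 3338 = 314 m.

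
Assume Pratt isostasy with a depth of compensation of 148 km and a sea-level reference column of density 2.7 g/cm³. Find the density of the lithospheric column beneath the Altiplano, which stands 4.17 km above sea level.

Pratt balance: ρ_ref D = ρ (D + h).
ρ = ρ_ref D/(D + h) = 2.7 × 148 km/(148 km + 4.17 km) = 2.63 g/cm³.

2.63 g/cm³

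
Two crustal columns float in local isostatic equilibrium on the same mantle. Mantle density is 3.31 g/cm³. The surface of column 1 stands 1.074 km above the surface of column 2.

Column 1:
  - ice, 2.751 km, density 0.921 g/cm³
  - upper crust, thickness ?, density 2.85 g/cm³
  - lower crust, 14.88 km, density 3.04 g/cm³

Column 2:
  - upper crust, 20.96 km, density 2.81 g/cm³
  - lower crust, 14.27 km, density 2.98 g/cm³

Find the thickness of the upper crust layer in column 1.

17.7 km

Take the compensation level at the base of the deeper column (depth z_c below the surface of column 1) and equate Σ ρ_i t_i down to z_c; mantle fills any gap and the z_c terms cancel.
Column 1: 2.751×0.921 + x×2.85 + 14.88×3.04 + (z_c − 17.631 − x)×3.31
Column 2: 1.074×0 + 20.96×2.81 + 14.27×2.98 + (z_c − 1.074 − 35.23)×3.31
The z_c×3.31 term appears on both sides and cancels. Collect the known terms of each column as K = Σ(ρt)_known − 3.31 × (depth of known layers): K_1 = 47.768871 − 3.31×17.631 = −10.589739; K_2 = 101.4222 − 3.31×(1.074 + 35.23) = −18.74404.
Balance: K_1 − x×(3.31 − 2.85) = K_2, so x = (K_1 − K_2)/(3.31 − 2.85) = 8.1543/0.46 = 17.7 km.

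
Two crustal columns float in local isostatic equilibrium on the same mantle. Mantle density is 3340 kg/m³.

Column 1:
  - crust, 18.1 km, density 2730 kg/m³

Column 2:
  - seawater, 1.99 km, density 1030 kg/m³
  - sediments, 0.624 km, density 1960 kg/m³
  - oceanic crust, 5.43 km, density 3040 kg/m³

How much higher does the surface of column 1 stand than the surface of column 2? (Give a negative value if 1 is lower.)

For any compensation level in the mantle, the mantle terms cancel and isostasy reduces to e = (Σt_1 − Σt_2) − (Σ(ρt)_1 − Σ(ρt)_2) / ρ_m.
Σt_1 = 18.1 km; Σt_2 = 8.044 km; Σ(ρt)_1 = 49413; Σ(ρt)_2 = 19779.94 (in km·kg/m³).
e = (18.1 − 8.044) − (49413 − 19779.94) / 3340 = 1.18 km.

1.18 km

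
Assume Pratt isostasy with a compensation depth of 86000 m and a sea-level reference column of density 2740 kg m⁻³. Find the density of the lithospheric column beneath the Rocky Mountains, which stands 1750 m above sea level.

Pratt balance: ρ_ref D = ρ (D + h).
ρ = ρ_ref D/(D + h) = 2740 × 86000 m/(86000 m + 1750 m) = 2690 kg m⁻³.

2690 kg m⁻³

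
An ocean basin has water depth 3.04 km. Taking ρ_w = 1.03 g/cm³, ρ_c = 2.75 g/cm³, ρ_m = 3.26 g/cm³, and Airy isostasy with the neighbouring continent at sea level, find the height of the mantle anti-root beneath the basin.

Isostatic balance requires: replacing crust with seawater at the top is compensated by replacing crust with mantle at the base: d (ρ_c − ρ_w) = a (ρ_m − ρ_c).
a = d (ρ_c − ρ_w)/(ρ_m − ρ_c) = 3.04 km × 1.72/0.51 = 10.3 km.

10.3 km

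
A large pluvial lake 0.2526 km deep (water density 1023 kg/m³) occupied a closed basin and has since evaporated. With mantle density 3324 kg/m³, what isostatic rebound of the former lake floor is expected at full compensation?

0.0777 km

u = d ρ_w/ρ_m = 0.2526 km × 1023/3324 = 0.0777 km.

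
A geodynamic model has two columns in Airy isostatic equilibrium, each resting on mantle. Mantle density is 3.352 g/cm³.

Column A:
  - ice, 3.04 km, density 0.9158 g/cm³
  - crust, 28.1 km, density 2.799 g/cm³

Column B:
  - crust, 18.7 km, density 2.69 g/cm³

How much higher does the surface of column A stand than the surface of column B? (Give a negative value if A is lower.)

For any compensation level in the mantle, the mantle terms cancel and isostasy reduces to e = (Σt_A − Σt_B) − (Σ(ρt)_A − Σ(ρt)_B) / ρ_m.
Σt_A = 31.14 km; Σt_B = 18.7 km; Σ(ρt)_A = 81.435932; Σ(ρt)_B = 50.303 (in km·g/cm³).
e = (31.14 − 18.7) − (81.435932 − 50.303) / 3.352 = 3.15 km.

3.15 km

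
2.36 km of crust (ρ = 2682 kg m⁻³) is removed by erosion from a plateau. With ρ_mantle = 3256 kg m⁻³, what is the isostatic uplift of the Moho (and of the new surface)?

1.94 km

Unloading: uplift u = e ρ_c/ρ_m = 2.36 km × 2682/3256 = 1.94 km.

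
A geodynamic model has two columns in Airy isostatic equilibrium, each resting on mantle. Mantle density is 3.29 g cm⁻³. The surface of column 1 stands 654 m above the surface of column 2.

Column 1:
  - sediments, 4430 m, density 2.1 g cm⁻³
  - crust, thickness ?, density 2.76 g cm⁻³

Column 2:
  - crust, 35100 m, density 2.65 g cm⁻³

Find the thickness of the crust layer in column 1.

Take the compensation level at the base of the deeper column (depth z_c below the surface of column 1) and equate Σ ρ_i t_i down to z_c; mantle fills any gap and the z_c terms cancel.
Column 1: 4430×2.1 + x×2.76 + (z_c − 4430 − x)×3.29
Column 2: 654×0 + 35100×2.65 + (z_c − 654 − 35100)×3.29
The z_c×3.29 term appears on both sides and cancels. Collect the known terms of each column as K = Σ(ρt)_known − 3.29 × (depth of known layers): K_1 = 9303 − 3.29×4430 = −5271.7; K_2 = 93015 − 3.29×(654 + 35100) = −24615.66.
Balance: K_1 − x×(3.29 − 2.76) = K_2, so x = (K_1 − K_2)/(3.29 − 2.76) = 19344/0.53 = 36500 m.

36500 m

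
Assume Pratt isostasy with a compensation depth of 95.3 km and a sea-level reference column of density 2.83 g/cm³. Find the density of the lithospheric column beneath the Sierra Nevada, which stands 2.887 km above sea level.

2.75 g/cm³

Pratt balance: ρ_ref D = ρ (D + h).
ρ = ρ_ref D/(D + h) = 2.83 × 95.3 km/(95.3 km + 2.887 km) = 2.75 g/cm³.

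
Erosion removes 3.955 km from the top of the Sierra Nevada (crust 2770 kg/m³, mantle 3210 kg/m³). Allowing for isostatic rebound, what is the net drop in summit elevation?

Rebound u = e ρ_c/ρ_m = 3.955 km × 2770/3210 = 3.413 km.
Net surface drop = e − u = 3.955 km − 3.413 km = e (ρ_m − ρ_c)/ρ_m = 0.542 km.

0.542 km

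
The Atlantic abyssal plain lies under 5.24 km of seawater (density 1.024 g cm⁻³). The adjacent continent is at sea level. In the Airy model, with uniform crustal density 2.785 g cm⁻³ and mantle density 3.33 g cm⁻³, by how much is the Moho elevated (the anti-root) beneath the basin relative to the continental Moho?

16.9 km

In Airy isostatic equilibrium: replacing crust with seawater at the top is compensated by replacing crust with mantle at the base: d (ρ_c − ρ_w) = a (ρ_m − ρ_c).
a = d (ρ_c − ρ_w)/(ρ_m − ρ_c) = 5.24 km × 1.761/0.545 = 16.9 km.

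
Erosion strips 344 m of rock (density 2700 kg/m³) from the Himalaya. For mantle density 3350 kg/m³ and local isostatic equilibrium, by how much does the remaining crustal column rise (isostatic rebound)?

277 m

Unloading: uplift u = e ρ_c/ρ_m = 344 m × 2700/3350 = 277 m.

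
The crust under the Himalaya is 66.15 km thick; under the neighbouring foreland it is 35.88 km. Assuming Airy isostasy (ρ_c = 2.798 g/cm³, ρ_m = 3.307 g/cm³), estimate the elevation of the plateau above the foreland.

Excess crust Δ = 66.15 km − 35.88 km = 30.27 km, split between elevation h and root r with h + r = Δ.
Airy balance ρ_c h = (ρ_m − ρ_c) r gives r = h ρ_c/(ρ_m − ρ_c), so h (1 + ρ_c/(ρ_m − ρ_c)) = Δ, i.e. h = Δ (ρ_m − ρ_c)/ρ_m.
h = 30.27 km × 0.509/3.307 = 4.66 km.

4.66 km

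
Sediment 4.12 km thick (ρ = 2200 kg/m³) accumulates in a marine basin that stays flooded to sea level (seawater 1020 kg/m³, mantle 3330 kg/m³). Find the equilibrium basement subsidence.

Submarine loading: the sediment displaces seawater, and the subsidence is in turn flooded, so s (ρ_m − ρ_w) = t (ρ_sed − ρ_w).
s = 4.12 km × (2200 − 1020) / (3330 − 1020) = 2.1 km.

2.1 km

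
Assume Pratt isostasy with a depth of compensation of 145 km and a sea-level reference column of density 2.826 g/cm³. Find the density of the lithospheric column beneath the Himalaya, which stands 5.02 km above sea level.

Pratt balance: ρ_ref D = ρ (D + h).
ρ = ρ_ref D/(D + h) = 2.826 × 145 km/(145 km + 5.02 km) = 2.73 g/cm³.

2.73 g/cm³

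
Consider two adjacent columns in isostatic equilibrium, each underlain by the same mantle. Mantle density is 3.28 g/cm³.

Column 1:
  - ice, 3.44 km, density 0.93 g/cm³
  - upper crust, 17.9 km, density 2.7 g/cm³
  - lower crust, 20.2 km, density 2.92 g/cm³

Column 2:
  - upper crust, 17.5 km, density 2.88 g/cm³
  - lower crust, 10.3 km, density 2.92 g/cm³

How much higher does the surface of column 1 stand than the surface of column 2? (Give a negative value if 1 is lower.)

For any compensation level in the mantle, the mantle terms cancel and isostasy reduces to e = (Σt_1 − Σt_2) − (Σ(ρt)_1 − Σ(ρt)_2) / ρ_m.
Σt_1 = 41.54 km; Σt_2 = 27.8 km; Σ(ρt)_1 = 110.5132; Σ(ρt)_2 = 80.476 (in km·g/cm³).
e = (41.54 − 27.8) − (110.5132 − 80.476) / 3.28 = 4.58 km.

4.58 km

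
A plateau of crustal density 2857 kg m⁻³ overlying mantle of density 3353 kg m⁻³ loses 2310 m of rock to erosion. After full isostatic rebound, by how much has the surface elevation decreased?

342 m

Rebound u = e ρ_c/ρ_m = 2310 m × 2857/3353 = 1968 m.
Net surface drop = e − u = 2310 m − 1968 m = e (ρ_m − ρ_c)/ρ_m = 342 m.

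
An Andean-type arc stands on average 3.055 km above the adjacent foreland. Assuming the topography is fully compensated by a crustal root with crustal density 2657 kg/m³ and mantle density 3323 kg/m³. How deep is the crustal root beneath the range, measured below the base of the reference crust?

12.2 km

Isostatic balance requires: the weight of the topography is balanced by the buoyancy of the root, ρ_c h = (ρ_m − ρ_c) r.
r = h · ρ_c / (ρ_m − ρ_c) = 3.055 km × 2657 / (3323 − 2657) = 12.2 km.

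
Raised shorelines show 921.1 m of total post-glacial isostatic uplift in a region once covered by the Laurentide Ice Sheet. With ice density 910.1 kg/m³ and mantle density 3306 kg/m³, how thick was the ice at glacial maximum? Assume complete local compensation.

u = t ρ_ice/ρ_m → t = u ρ_m/ρ_ice = 921.1 m × 3306/910.1 = 3350 m.

3350 m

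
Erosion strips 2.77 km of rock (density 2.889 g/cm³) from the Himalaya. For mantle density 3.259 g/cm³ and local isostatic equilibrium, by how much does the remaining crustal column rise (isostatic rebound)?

2.46 km

Unloading: uplift u = e ρ_c/ρ_m = 2.77 km × 2.889/3.259 = 2.46 km.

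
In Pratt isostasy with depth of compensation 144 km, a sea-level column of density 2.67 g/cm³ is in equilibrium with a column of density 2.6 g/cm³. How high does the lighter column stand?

3.88 km

ρ_ref D = ρ (D + h) → h = D (ρ_ref − ρ)/ρ.
h = 144 km × (2.67 − 2.6)/2.6 = 3.88 km.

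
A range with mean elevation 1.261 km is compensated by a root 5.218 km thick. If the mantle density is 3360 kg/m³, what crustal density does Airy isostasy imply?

ρ_c h = (ρ_m − ρ_c) r → ρ_c (h + r) = ρ_m r → ρ_c = ρ_m r / (h + r).
ρ_c = 3360 × 5.218 km / (1.261 km + 5.218 km) = 2710 kg/m³.

2710 kg/m³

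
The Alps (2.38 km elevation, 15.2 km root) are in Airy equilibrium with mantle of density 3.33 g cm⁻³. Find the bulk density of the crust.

2.88 g cm⁻³

ρ_c h = (ρ_m − ρ_c) r → ρ_c (h + r) = ρ_m r → ρ_c = ρ_m r / (h + r).
ρ_c = 3.33 × 15.2 km / (2.38 km + 15.2 km) = 2.88 g cm⁻³.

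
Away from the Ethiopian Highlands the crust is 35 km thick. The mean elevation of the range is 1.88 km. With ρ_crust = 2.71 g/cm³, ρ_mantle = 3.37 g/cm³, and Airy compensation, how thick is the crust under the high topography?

44.6 km

Root depth r = h ρ_c / (ρ_m − ρ_c) = 1.88 km × 2.71 / 0.66 = 7.719 km.
Total thickness = T + h + r = 35 km + 1.88 km + 7.719 km = 44.6 km.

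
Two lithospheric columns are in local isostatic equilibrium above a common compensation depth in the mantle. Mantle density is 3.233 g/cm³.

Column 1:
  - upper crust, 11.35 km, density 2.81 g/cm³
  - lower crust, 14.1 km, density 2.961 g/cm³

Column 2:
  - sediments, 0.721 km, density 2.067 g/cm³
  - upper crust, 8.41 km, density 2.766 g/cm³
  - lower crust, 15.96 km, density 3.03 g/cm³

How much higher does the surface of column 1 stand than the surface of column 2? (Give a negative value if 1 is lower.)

For any compensation level in the mantle, the mantle terms cancel and isostasy reduces to e = (Σt_1 − Σt_2) − (Σ(ρt)_1 − Σ(ρt)_2) / ρ_m.
Σt_1 = 25.45 km; Σt_2 = 25.091 km; Σ(ρt)_1 = 73.6436; Σ(ρt)_2 = 73.111167 (in km·g/cm³).
e = (25.45 − 25.091) − (73.6436 − 73.111167) / 3.233 = 0.194 km.

0.194 km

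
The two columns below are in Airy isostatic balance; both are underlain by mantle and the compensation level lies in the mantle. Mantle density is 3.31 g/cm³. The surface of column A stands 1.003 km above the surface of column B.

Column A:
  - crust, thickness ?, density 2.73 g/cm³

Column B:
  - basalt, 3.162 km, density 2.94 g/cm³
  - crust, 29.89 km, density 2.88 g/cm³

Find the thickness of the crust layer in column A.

29.9 km

Take the compensation level at the base of the deeper column (depth z_c below the surface of column A) and equate Σ ρ_i t_i down to z_c; mantle fills any gap and the z_c terms cancel.
Column A: x×2.73 + (z_c − 0 − x)×3.31
Column B: 1.003×0 + 3.162×2.94 + 29.89×2.88 + (z_c − 1.003 − 33.052)×3.31
The z_c×3.31 term appears on both sides and cancels. Collect the known terms of each column as K = Σ(ρt)_known − 3.31 × (depth of known layers): K_A = 0 − 3.31×0 = 0; K_B = 95.37948 − 3.31×(1.003 + 33.052) = −17.34257.
Balance: K_A − x×(3.31 − 2.73) = K_B, so x = (K_A − K_B)/(3.31 − 2.73) = 17.3426/0.58 = 29.9 km.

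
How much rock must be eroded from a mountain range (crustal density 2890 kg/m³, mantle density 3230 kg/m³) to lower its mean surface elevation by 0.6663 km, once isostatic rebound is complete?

6.33 km

Net drop Δ = e − u = e − e ρ_c/ρ_m = e (ρ_m − ρ_c)/ρ_m.
e = Δ ρ_m/(ρ_m − ρ_c) = 0.6663 km × 3230/340 = 6.33 km.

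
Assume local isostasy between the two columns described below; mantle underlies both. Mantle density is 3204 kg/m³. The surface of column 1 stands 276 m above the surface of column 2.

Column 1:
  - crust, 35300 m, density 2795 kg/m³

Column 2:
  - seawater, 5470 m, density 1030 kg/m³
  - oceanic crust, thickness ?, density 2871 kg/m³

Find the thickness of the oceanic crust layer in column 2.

Take the compensation level at the base of the deeper column (depth z_c below the surface of column 1) and equate Σ ρ_i t_i down to z_c; mantle fills any gap and the z_c terms cancel.
Column 1: 35300×2795 + (z_c − 35300)×3204
Column 2: 276×0 + 5470×1030 + x×2871 + (z_c − 276 − 5470 − x)×3204
The z_c×3204 term appears on both sides and cancels. Collect the known terms of each column as K = Σ(ρt)_known − 3204 × (depth of known layers): K_1 = 98663500 − 3204×35300 = −14437700; K_2 = 5634100 − 3204×(276 + 5470) = −12776084.
Balance: K_1 = K_2 − x×(3204 − 2871), so x = (K_2 − K_1)/(3204 − 2871) = 1661620/333 = 4990 m.

4990 m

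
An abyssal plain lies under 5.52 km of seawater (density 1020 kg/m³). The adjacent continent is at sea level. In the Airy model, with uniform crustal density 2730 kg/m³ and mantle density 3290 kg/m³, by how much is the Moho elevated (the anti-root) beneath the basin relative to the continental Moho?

In Airy isostatic equilibrium: replacing crust with seawater at the top is compensated by replacing crust with mantle at the base: d (ρ_c − ρ_w) = a (ρ_m − ρ_c).
a = d (ρ_c − ρ_w)/(ρ_m − ρ_c) = 5.52 km × 1710/560 = 16.9 km.

16.9 km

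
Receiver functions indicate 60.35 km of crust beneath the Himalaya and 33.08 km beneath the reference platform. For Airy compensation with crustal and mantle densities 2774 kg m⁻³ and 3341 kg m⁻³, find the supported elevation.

Excess crust Δ = 60.35 km − 33.08 km = 27.27 km, split between elevation h and root r with h + r = Δ.
Airy balance ρ_c h = (ρ_m − ρ_c) r gives r = h ρ_c/(ρ_m − ρ_c), so h (1 + ρ_c/(ρ_m − ρ_c)) = Δ, i.e. h = Δ (ρ_m − ρ_c)/ρ_m.
h = 27.27 km × 567/3341 = 4.63 km.

4.63 km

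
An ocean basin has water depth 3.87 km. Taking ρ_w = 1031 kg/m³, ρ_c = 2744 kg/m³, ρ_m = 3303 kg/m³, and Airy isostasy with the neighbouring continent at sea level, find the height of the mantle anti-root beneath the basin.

For local isostatic compensation: replacing crust with seawater at the top is compensated by replacing crust with mantle at the base: d (ρ_c − ρ_w) = a (ρ_m − ρ_c).
a = d (ρ_c − ρ_w)/(ρ_m − ρ_c) = 3.87 km × 1713/559 = 11.9 km.

11.9 km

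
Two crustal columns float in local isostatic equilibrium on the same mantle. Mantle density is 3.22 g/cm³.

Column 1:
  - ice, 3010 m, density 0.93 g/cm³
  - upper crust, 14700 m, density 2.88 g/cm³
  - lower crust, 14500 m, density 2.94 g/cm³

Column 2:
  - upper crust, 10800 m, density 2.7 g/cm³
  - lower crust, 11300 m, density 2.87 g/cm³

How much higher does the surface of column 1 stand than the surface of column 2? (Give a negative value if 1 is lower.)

1980 m

For any compensation level in the mantle, the mantle terms cancel and isostasy reduces to e = (Σt_1 − Σt_2) − (Σ(ρt)_1 − Σ(ρt)_2) / ρ_m.
Σt_1 = 32210 m; Σt_2 = 22100 m; Σ(ρt)_1 = 87765.3; Σ(ρt)_2 = 61591 (in m·g/cm³).
e = (32210 − 22100) − (87765.3 − 61591) / 3.22 = 1980 m.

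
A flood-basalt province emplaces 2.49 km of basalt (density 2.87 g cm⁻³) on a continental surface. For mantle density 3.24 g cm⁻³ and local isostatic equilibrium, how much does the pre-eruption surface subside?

Subaerial loading: s = t ρ_load / ρ_m.
s = 2.49 km × 2.87/3.24 = 2.21 km.

2.21 km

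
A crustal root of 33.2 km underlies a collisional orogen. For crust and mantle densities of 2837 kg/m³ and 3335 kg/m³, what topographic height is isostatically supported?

5.83 km

In Airy isostatic equilibrium: ρ_c h = (ρ_m − ρ_c) r.
h = r (ρ_m − ρ_c) / ρ_c = 33.2 km × (3335 − 2837) / 2837 = 5.83 km.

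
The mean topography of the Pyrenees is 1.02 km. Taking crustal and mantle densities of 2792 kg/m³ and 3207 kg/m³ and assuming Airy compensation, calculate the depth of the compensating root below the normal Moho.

6.86 km

Balancing pressure at the compensation depth: the weight of the topography is balanced by the buoyancy of the root, ρ_c h = (ρ_m − ρ_c) r.
r = h · ρ_c / (ρ_m − ρ_c) = 1.02 km × 2792 / (3207 − 2792) = 6.86 km.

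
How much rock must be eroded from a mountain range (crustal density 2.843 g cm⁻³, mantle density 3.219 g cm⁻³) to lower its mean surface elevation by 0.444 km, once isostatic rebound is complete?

3.8 km

Net drop Δ = e − u = e − e ρ_c/ρ_m = e (ρ_m − ρ_c)/ρ_m.
e = Δ ρ_m/(ρ_m − ρ_c) = 0.444 km × 3.219/0.376 = 3.8 km.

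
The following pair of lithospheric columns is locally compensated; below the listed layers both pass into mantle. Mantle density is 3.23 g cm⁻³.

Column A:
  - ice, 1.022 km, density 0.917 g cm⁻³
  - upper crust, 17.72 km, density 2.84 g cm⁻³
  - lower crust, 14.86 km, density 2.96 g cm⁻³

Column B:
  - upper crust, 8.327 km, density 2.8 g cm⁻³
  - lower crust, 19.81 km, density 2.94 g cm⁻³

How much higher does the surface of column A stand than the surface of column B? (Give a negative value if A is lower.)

1.23 km

For any compensation level in the mantle, the mantle terms cancel and isostasy reduces to e = (Σt_A − Σt_B) − (Σ(ρt)_A − Σ(ρt)_B) / ρ_m.
Σt_A = 33.602 km; Σt_B = 28.137 km; Σ(ρt)_A = 95.247574; Σ(ρt)_B = 81.557 (in km·g cm⁻³).
e = (33.602 − 28.137) − (95.247574 − 81.557) / 3.23 = 1.23 km.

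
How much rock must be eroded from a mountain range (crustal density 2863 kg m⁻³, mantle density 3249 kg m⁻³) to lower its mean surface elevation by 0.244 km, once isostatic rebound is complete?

Net drop Δ = e − u = e − e ρ_c/ρ_m = e (ρ_m − ρ_c)/ρ_m.
e = Δ ρ_m/(ρ_m − ρ_c) = 0.244 km × 3249/386 = 2.05 km.

2.05 km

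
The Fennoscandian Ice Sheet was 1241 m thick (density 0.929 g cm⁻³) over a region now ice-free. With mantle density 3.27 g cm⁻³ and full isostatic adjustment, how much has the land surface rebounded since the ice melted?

Removing the load lets mantle flow back in; uplift u satisfies ρ_ice t = ρ_m u.
u = t ρ_ice/ρ_m = 1241 m × 0.929/3.27 = 353 m.

353 m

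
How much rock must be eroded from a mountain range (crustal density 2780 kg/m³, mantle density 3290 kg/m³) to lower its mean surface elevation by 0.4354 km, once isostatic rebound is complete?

2.81 km

Net drop Δ = e − u = e − e ρ_c/ρ_m = e (ρ_m − ρ_c)/ρ_m.
e = Δ ρ_m/(ρ_m − ρ_c) = 0.4354 km × 3290/510 = 2.81 km.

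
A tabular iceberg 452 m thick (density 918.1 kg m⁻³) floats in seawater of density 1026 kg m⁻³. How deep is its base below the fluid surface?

Draft d = t ρ_obj/ρ_fluid = 452 m × 918.1/1026 = 404 m.

404 m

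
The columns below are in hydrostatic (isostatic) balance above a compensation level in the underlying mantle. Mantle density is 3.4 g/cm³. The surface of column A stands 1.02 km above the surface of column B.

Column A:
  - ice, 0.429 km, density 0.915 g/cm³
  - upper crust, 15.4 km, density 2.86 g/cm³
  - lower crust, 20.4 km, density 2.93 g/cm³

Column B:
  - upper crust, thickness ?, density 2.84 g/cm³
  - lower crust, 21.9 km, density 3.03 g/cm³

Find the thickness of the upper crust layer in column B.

13.2 km

Take the compensation level at the base of the deeper column (depth z_c below the surface of column A) and equate Σ ρ_i t_i down to z_c; mantle fills any gap and the z_c terms cancel.
Column A: 0.429×0.915 + 15.4×2.86 + 20.4×2.93 + (z_c − 36.229)×3.4
Column B: 1.02×0 + x×2.84 + 21.9×3.03 + (z_c − 1.02 − 21.9 − x)×3.4
The z_c×3.4 term appears on both sides and cancels. Collect the known terms of each column as K = Σ(ρt)_known − 3.4 × (depth of known layers): K_A = 104.208535 − 3.4×36.229 = −18.970065; K_B = 66.357 − 3.4×(1.02 + 21.9) = −11.571.
Balance: K_A = K_B − x×(3.4 − 2.84), so x = (K_B − K_A)/(3.4 − 2.84) = 7.39906/0.56 = 13.2 km.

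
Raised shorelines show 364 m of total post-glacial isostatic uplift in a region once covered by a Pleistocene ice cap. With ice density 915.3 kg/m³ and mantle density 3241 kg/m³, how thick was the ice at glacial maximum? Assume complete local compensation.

1290 m

u = t ρ_ice/ρ_m → t = u ρ_m/ρ_ice = 364 m × 3241/915.3 = 1290 m.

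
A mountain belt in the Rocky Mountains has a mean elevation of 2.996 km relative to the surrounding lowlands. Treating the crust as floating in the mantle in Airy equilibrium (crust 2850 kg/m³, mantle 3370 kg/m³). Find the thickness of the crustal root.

16.4 km

For local isostatic compensation: the weight of the topography is balanced by the buoyancy of the root, ρ_c h = (ρ_m − ρ_c) r.
r = h · ρ_c / (ρ_m − ρ_c) = 2.996 km × 2850 / (3370 − 2850) = 16.4 km.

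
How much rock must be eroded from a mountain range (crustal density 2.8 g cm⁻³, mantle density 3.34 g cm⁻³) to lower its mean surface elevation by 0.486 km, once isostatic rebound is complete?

3.01 km

Net drop Δ = e − u = e − e ρ_c/ρ_m = e (ρ_m − ρ_c)/ρ_m.
e = Δ ρ_m/(ρ_m − ρ_c) = 0.486 km × 3.34/0.54 = 3.01 km.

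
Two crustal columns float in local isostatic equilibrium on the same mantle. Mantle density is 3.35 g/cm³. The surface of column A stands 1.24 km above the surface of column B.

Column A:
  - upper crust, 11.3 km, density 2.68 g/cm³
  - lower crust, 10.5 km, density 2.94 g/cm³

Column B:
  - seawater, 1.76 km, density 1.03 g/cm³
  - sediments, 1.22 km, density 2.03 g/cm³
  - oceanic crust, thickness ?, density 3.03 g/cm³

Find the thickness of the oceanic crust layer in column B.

6.34 km

Take the compensation level at the base of the deeper column (depth z_c below the surface of column A) and equate Σ ρ_i t_i down to z_c; mantle fills any gap and the z_c terms cancel.
Column A: 11.3×2.68 + 10.5×2.94 + (z_c − 21.8)×3.35
Column B: 1.24×0 + 1.76×1.03 + 1.22×2.03 + x×3.03 + (z_c − 1.24 − 2.98 − x)×3.35
The z_c×3.35 term appears on both sides and cancels. Collect the known terms of each column as K = Σ(ρt)_known − 3.35 × (depth of known layers): K_A = 61.154 − 3.35×21.8 = −11.876; K_B = 4.2894 − 3.35×(1.24 + 2.98) = −9.8476.
Balance: K_A = K_B − x×(3.35 − 3.03), so x = (K_B − K_A)/(3.35 − 3.03) = 2.0284/0.32 = 6.34 km.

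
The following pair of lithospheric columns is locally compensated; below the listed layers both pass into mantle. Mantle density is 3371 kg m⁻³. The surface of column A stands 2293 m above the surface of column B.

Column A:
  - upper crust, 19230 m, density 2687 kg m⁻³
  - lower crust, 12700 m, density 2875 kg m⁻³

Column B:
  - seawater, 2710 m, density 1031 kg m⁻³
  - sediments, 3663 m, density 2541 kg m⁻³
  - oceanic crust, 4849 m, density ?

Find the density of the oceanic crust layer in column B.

2890 kg m⁻³

Take the compensation level at the base of the deeper column (depth z_c below the surface of column A) and equate Σ ρ_i t_i down to z_c; mantle fills any gap and the z_c terms cancel.
Column A: 19230×2687 + 12700×2875 + (z_c − 31930)×3371
Column B: 2293×0 + 2710×1031 + 3663×2541 + 4849×ρ + (z_c − 2293 − 11222)×3371
The z_c×3371 term appears on both sides and cancels. Collect the known terms of each column as K = Σ(ρt)_known − 3371 × (depth of known layers): K_A = 88183510 − 3371×31930 = −19452520; K_B = 12101693 − 3371×(2293 + 11222) = −33457372.
Balance: K_A = K_B + 4849×ρ, so ρ = (K_A − K_B)/4849 = 14004900/4849 = 2890 kg m⁻³.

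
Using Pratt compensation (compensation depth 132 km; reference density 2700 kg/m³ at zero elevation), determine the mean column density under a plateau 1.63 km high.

2670 kg/m³

Pratt balance: ρ_ref D = ρ (D + h).
ρ = ρ_ref D/(D + h) = 2700 × 132 km/(132 km + 1.63 km) = 2670 kg/m³.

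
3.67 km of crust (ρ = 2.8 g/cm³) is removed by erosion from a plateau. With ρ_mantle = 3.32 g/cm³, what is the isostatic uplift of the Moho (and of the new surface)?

Unloading: uplift u = e ρ_c/ρ_m = 3.67 km × 2.8/3.32 = 3.1 km.

3.1 km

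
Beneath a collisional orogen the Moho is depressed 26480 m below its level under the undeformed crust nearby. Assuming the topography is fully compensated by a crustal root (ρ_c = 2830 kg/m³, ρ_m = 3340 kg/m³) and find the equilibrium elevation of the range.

4770 m

Isostatic balance requires: ρ_c h = (ρ_m − ρ_c) r.
h = r (ρ_m − ρ_c) / ρ_c = 26480 m × (3340 − 2830) / 2830 = 4770 m.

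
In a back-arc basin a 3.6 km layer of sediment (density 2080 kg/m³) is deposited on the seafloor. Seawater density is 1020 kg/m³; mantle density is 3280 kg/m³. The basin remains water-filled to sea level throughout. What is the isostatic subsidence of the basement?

1.69 km

Submarine loading: the sediment displaces seawater, and the subsidence is in turn flooded, so s (ρ_m − ρ_w) = t (ρ_sed − ρ_w).
s = 3.6 km × (2080 − 1020) / (3280 − 1020) = 1.69 km.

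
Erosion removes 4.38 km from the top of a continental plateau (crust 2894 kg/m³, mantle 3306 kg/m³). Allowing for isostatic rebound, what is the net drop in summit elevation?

0.546 km

Rebound u = e ρ_c/ρ_m = 4.38 km × 2894/3306 = 3.834 km.
Net surface drop = e − u = 4.38 km − 3.834 km = e (ρ_m − ρ_c)/ρ_m = 0.546 km.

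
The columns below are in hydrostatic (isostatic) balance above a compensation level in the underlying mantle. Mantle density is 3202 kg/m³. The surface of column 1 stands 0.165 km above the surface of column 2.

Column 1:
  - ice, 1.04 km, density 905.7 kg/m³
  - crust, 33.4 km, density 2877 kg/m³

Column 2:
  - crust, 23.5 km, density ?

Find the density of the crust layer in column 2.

2660 kg/m³

Take the compensation level at the base of the deeper column (depth z_c below the surface of column 1) and equate Σ ρ_i t_i down to z_c; mantle fills any gap and the z_c terms cancel.
Column 1: 1.04×905.7 + 33.4×2877 + (z_c − 34.44)×3202
Column 2: 0.165×0 + 23.5×ρ + (z_c − 0.165 − 23.5)×3202
The z_c×3202 term appears on both sides and cancels. Collect the known terms of each column as K = Σ(ρt)_known − 3202 × (depth of known layers): K_1 = 97033.728 − 3202×34.44 = −13243.152; K_2 = 0 − 3202×(0.165 + 23.5) = −75775.33.
Balance: K_1 = K_2 + 23.5×ρ, so ρ = (K_1 − K_2)/23.5 = 62532.2/23.5 = 2660 kg/m³.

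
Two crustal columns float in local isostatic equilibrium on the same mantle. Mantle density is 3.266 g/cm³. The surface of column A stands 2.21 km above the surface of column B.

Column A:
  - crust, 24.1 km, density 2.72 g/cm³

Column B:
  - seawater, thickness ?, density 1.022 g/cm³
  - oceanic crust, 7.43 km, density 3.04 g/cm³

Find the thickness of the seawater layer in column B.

Take the compensation level at the base of the deeper column (depth z_c below the surface of column A) and equate Σ ρ_i t_i down to z_c; mantle fills any gap and the z_c terms cancel.
Column A: 24.1×2.72 + (z_c − 24.1)×3.266
Column B: 2.21×0 + x×1.022 + 7.43×3.04 + (z_c − 2.21 − 7.43 − x)×3.266
The z_c×3.266 term appears on both sides and cancels. Collect the known terms of each column as K = Σ(ρt)_known − 3.266 × (depth of known layers): K_A = 65.552 − 3.266×24.1 = −13.1586; K_B = 22.5872 − 3.266×(2.21 + 7.43) = −8.89704.
Balance: K_A = K_B − x×(3.266 − 1.022), so x = (K_B − K_A)/(3.266 − 1.022) = 4.26156/2.244 = 1.9 km.

1.9 km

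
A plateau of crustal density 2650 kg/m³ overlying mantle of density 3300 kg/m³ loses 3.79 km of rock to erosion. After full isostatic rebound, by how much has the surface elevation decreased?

Rebound u = e ρ_c/ρ_m = 3.79 km × 2650/3300 = 3.043 km.
Net surface drop = e − u = 3.79 km − 3.043 km = e (ρ_m − ρ_c)/ρ_m = 0.747 km.

0.747 km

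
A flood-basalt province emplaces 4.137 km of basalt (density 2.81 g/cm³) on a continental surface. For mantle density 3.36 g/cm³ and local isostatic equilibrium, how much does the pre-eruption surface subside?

3.46 km

Subaerial loading: s = t ρ_load / ρ_m.
s = 4.137 km × 2.81/3.36 = 3.46 km.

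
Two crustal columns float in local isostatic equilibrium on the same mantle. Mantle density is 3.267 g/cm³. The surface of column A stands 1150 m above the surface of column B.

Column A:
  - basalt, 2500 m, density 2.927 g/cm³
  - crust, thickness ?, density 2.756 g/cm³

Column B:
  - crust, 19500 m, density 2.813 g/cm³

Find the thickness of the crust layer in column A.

23000 m

Take the compensation level at the base of the deeper column (depth z_c below the surface of column A) and equate Σ ρ_i t_i down to z_c; mantle fills any gap and the z_c terms cancel.
Column A: 2500×2.927 + x×2.756 + (z_c − 2500 − x)×3.267
Column B: 1150×0 + 19500×2.813 + (z_c − 1150 − 19500)×3.267
The z_c×3.267 term appears on both sides and cancels. Collect the known terms of each column as K = Σ(ρt)_known − 3.267 × (depth of known layers): K_A = 7317.5 − 3.267×2500 = −850; K_B = 54853.5 − 3.267×(1150 + 19500) = −12610.05.
Balance: K_A − x×(3.267 − 2.756) = K_B, so x = (K_A − K_B)/(3.267 − 2.756) = 11760.1/0.511 = 23000 m.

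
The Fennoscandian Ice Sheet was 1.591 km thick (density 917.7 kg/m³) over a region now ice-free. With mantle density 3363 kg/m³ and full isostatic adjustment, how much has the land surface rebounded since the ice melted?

0.434 km

Removing the load lets mantle flow back in; uplift u satisfies ρ_ice t = ρ_m u.
u = t ρ_ice/ρ_m = 1.591 km × 917.7/3363 = 0.434 km.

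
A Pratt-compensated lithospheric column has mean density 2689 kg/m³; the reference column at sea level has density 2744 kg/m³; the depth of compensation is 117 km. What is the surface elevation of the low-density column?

ρ_ref D = ρ (D + h) → h = D (ρ_ref − ρ)/ρ.
h = 117 km × (2744 − 2689)/2689 = 2.39 km.

2.39 km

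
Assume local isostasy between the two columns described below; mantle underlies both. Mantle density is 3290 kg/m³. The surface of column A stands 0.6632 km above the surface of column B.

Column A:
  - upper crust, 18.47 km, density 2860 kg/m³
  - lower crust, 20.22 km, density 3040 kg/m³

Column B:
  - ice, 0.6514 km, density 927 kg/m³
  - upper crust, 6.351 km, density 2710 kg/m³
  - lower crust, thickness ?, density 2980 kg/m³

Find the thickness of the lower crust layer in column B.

18 km

Take the compensation level at the base of the deeper column (depth z_c below the surface of column A) and equate Σ ρ_i t_i down to z_c; mantle fills any gap and the z_c terms cancel.
Column A: 18.47×2860 + 20.22×3040 + (z_c − 38.69)×3290
Column B: 0.6632×0 + 0.6514×927 + 6.351×2710 + x×2980 + (z_c − 0.6632 − 7.0024 − x)×3290
The z_c×3290 term appears on both sides and cancels. Collect the known terms of each column as K = Σ(ρt)_known − 3290 × (depth of known layers): K_A = 114293 − 3290×38.69 = −12997.1; K_B = 17815.0578 − 3290×(0.6632 + 7.0024) = −7404.7662.
Balance: K_A = K_B − x×(3290 − 2980), so x = (K_B − K_A)/(3290 − 2980) = 5592.33/310 = 18 km.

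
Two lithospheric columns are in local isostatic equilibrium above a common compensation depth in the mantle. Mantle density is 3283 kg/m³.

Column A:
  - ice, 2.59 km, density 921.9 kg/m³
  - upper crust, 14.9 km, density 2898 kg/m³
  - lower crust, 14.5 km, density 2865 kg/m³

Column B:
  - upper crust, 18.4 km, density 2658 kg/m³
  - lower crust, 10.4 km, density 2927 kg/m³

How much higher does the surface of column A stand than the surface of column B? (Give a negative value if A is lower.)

For any compensation level in the mantle, the mantle terms cancel and isostasy reduces to e = (Σt_A − Σt_B) − (Σ(ρt)_A − Σ(ρt)_B) / ρ_m.
Σt_A = 31.99 km; Σt_B = 28.8 km; Σ(ρt)_A = 87110.421; Σ(ρt)_B = 79348 (in km·kg/m³).
e = (31.99 − 28.8) − (87110.421 − 79348) / 3283 = 0.826 km.

0.826 km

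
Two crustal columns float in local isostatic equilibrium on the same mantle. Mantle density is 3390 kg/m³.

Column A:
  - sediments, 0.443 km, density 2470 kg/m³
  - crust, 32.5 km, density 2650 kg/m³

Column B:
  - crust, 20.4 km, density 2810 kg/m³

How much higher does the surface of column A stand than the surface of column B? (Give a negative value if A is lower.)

3.72 km

For any compensation level in the mantle, the mantle terms cancel and isostasy reduces to e = (Σt_A − Σt_B) − (Σ(ρt)_A − Σ(ρt)_B) / ρ_m.
Σt_A = 32.943 km; Σt_B = 20.4 km; Σ(ρt)_A = 87219.21; Σ(ρt)_B = 57324 (in km·kg/m³).
e = (32.943 − 20.4) − (87219.21 − 57324) / 3390 = 3.72 km.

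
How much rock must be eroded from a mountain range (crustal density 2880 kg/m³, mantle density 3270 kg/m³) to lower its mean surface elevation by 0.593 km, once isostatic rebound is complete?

Net drop Δ = e − u = e − e ρ_c/ρ_m = e (ρ_m − ρ_c)/ρ_m.
e = Δ ρ_m/(ρ_m − ρ_c) = 0.593 km × 3270/390 = 4.97 km.

4.97 km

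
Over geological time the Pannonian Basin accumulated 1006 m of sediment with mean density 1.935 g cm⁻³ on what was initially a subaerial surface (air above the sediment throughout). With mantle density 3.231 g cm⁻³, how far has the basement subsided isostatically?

Subaerial load: s = t ρ_sed / ρ_m = 1006 m × 1.935/3.231 = 602 m.

602 m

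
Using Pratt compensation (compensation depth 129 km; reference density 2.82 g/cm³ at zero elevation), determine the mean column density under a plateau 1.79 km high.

Pratt balance: ρ_ref D = ρ (D + h).
ρ = ρ_ref D/(D + h) = 2.82 × 129 km/(129 km + 1.79 km) = 2.78 g/cm³.

2.78 g/cm³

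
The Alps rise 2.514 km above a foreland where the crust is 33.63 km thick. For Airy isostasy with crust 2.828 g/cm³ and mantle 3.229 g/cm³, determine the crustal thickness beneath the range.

53.9 km

Root depth r = h ρ_c / (ρ_m − ρ_c) = 2.514 km × 2.828 / 0.401 = 17.73 km.
Total thickness = T + h + r = 33.63 km + 2.514 km + 17.73 km = 53.9 km.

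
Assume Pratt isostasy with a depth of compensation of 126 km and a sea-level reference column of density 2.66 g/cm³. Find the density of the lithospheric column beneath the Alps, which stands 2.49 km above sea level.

2.61 g/cm³

Pratt balance: ρ_ref D = ρ (D + h).
ρ = ρ_ref D/(D + h) = 2.66 × 126 km/(126 km + 2.49 km) = 2.61 g/cm³.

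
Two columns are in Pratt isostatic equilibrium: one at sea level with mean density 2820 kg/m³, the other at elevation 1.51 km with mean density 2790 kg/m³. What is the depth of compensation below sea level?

ρ_ref D = ρ (D + h) → D (ρ_ref − ρ) = ρ h.
D = ρ h/(ρ_ref − ρ) = 2790 × 1.51 km/(2820 − 2790) = 140 km.

140 km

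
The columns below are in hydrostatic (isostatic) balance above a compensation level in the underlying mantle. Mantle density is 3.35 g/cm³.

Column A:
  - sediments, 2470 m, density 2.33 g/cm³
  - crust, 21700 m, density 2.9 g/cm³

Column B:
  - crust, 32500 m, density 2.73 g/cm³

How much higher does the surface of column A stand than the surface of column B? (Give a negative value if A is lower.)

−2350 m

For any compensation level in the mantle, the mantle terms cancel and isostasy reduces to e = (Σt_A − Σt_B) − (Σ(ρt)_A − Σ(ρt)_B) / ρ_m.
Σt_A = 24170 m; Σt_B = 32500 m; Σ(ρt)_A = 68685.1; Σ(ρt)_B = 88725 (in m·g/cm³).
e = (24170 − 32500) − (68685.1 − 88725) / 3.35 = −2350 m.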